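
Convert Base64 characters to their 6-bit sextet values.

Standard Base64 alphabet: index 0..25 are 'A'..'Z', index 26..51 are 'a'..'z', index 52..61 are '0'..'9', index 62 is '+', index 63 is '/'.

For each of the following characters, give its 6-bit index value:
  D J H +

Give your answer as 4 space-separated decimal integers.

'D': A..Z range, ord('D') − ord('A') = 3
'J': A..Z range, ord('J') − ord('A') = 9
'H': A..Z range, ord('H') − ord('A') = 7
'+': index 62

Answer: 3 9 7 62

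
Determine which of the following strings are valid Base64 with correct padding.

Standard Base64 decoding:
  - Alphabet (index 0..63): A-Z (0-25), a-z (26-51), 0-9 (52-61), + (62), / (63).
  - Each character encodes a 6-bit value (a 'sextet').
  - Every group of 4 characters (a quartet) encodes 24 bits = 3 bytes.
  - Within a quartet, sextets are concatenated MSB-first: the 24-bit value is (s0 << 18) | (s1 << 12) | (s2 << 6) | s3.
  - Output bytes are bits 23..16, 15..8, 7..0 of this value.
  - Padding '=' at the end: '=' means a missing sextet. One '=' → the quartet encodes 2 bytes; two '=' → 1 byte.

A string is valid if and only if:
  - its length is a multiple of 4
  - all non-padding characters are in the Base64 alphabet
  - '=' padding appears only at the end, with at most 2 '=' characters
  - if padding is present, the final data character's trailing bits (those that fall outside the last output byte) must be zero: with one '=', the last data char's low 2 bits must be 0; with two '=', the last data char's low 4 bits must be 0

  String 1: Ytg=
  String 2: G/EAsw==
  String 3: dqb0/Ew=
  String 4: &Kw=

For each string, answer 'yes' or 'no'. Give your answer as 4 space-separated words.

String 1: 'Ytg=' → valid
String 2: 'G/EAsw==' → valid
String 3: 'dqb0/Ew=' → valid
String 4: '&Kw=' → invalid (bad char(s): ['&'])

Answer: yes yes yes no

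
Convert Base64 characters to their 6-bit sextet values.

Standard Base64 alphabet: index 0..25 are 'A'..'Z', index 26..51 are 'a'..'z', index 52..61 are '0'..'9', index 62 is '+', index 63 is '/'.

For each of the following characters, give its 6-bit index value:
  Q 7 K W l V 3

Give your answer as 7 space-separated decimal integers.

'Q': A..Z range, ord('Q') − ord('A') = 16
'7': 0..9 range, 52 + ord('7') − ord('0') = 59
'K': A..Z range, ord('K') − ord('A') = 10
'W': A..Z range, ord('W') − ord('A') = 22
'l': a..z range, 26 + ord('l') − ord('a') = 37
'V': A..Z range, ord('V') − ord('A') = 21
'3': 0..9 range, 52 + ord('3') − ord('0') = 55

Answer: 16 59 10 22 37 21 55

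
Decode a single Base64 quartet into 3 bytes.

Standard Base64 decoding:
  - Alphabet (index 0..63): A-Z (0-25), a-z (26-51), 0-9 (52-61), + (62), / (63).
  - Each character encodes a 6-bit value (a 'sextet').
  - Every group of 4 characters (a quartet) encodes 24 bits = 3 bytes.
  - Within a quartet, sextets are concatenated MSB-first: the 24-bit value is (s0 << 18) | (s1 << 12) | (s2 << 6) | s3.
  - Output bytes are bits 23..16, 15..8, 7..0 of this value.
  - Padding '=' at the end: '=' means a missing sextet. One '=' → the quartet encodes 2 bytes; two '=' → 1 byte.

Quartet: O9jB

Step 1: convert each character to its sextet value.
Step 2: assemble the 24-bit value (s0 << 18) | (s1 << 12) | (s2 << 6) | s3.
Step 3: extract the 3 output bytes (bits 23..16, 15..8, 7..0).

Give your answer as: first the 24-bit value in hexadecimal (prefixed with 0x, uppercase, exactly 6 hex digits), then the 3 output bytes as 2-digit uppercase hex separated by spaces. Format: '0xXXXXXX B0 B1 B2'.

Answer: 0x3BD8C1 3B D8 C1

Derivation:
Sextets: O=14, 9=61, j=35, B=1
24-bit: (14<<18) | (61<<12) | (35<<6) | 1
      = 0x380000 | 0x03D000 | 0x0008C0 | 0x000001
      = 0x3BD8C1
Bytes: (v>>16)&0xFF=3B, (v>>8)&0xFF=D8, v&0xFF=C1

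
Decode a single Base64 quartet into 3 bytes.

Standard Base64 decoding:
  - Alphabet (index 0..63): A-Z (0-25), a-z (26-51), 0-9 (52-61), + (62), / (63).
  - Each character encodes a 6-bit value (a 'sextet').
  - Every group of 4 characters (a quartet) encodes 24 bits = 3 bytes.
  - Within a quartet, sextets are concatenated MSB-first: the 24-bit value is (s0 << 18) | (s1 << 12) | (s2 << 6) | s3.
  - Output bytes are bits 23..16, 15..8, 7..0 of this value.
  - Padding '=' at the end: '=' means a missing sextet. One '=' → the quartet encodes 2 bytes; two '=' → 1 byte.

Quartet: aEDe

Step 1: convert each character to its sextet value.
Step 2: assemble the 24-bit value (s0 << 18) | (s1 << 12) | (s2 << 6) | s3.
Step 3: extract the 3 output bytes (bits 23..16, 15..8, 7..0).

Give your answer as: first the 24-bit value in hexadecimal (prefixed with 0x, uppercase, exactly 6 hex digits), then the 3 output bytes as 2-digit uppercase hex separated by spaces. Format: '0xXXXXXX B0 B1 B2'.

Sextets: a=26, E=4, D=3, e=30
24-bit: (26<<18) | (4<<12) | (3<<6) | 30
      = 0x680000 | 0x004000 | 0x0000C0 | 0x00001E
      = 0x6840DE
Bytes: (v>>16)&0xFF=68, (v>>8)&0xFF=40, v&0xFF=DE

Answer: 0x6840DE 68 40 DE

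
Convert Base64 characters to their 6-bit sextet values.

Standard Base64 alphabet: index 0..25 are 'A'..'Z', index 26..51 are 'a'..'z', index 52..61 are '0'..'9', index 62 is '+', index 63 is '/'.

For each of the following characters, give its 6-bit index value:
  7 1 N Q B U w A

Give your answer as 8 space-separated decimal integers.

'7': 0..9 range, 52 + ord('7') − ord('0') = 59
'1': 0..9 range, 52 + ord('1') − ord('0') = 53
'N': A..Z range, ord('N') − ord('A') = 13
'Q': A..Z range, ord('Q') − ord('A') = 16
'B': A..Z range, ord('B') − ord('A') = 1
'U': A..Z range, ord('U') − ord('A') = 20
'w': a..z range, 26 + ord('w') − ord('a') = 48
'A': A..Z range, ord('A') − ord('A') = 0

Answer: 59 53 13 16 1 20 48 0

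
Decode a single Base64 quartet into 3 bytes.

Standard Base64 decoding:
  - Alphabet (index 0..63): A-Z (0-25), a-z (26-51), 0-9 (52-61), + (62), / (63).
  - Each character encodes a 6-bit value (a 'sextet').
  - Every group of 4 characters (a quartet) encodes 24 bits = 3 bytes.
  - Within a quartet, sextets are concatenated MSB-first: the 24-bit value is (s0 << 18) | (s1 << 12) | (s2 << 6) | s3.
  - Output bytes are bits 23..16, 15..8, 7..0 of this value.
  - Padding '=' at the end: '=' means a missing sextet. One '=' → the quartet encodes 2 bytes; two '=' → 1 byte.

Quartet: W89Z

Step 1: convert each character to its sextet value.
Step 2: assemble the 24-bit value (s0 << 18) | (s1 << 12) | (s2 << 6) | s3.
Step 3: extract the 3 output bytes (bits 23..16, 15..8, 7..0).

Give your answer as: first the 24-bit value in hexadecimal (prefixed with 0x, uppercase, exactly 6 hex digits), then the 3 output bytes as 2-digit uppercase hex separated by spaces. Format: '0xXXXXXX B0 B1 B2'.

Answer: 0x5BCF59 5B CF 59

Derivation:
Sextets: W=22, 8=60, 9=61, Z=25
24-bit: (22<<18) | (60<<12) | (61<<6) | 25
      = 0x580000 | 0x03C000 | 0x000F40 | 0x000019
      = 0x5BCF59
Bytes: (v>>16)&0xFF=5B, (v>>8)&0xFF=CF, v&0xFF=59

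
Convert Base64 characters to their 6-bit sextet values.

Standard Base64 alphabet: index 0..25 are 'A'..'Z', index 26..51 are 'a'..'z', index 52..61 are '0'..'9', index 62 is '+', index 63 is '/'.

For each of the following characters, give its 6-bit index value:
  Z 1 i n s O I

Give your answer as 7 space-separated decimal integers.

Answer: 25 53 34 39 44 14 8

Derivation:
'Z': A..Z range, ord('Z') − ord('A') = 25
'1': 0..9 range, 52 + ord('1') − ord('0') = 53
'i': a..z range, 26 + ord('i') − ord('a') = 34
'n': a..z range, 26 + ord('n') − ord('a') = 39
's': a..z range, 26 + ord('s') − ord('a') = 44
'O': A..Z range, ord('O') − ord('A') = 14
'I': A..Z range, ord('I') − ord('A') = 8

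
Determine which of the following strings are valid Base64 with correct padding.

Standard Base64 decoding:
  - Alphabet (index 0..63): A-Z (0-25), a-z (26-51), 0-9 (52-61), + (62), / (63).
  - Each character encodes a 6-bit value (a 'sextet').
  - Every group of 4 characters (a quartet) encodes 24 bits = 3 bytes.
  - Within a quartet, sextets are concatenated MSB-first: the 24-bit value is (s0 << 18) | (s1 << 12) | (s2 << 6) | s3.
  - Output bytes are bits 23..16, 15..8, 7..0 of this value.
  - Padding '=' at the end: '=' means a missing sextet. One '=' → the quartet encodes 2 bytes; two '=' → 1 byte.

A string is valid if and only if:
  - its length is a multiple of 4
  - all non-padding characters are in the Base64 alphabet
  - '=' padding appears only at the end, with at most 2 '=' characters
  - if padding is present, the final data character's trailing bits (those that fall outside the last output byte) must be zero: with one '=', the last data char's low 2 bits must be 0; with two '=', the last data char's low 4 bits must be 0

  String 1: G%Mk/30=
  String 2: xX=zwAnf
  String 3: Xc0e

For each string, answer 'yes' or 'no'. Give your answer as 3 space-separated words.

String 1: 'G%Mk/30=' → invalid (bad char(s): ['%'])
String 2: 'xX=zwAnf' → invalid (bad char(s): ['=']; '=' in middle)
String 3: 'Xc0e' → valid

Answer: no no yes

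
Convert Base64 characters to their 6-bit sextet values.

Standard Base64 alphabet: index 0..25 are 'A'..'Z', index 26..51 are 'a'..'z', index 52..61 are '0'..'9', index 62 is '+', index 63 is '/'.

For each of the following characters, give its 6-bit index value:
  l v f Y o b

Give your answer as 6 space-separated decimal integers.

'l': a..z range, 26 + ord('l') − ord('a') = 37
'v': a..z range, 26 + ord('v') − ord('a') = 47
'f': a..z range, 26 + ord('f') − ord('a') = 31
'Y': A..Z range, ord('Y') − ord('A') = 24
'o': a..z range, 26 + ord('o') − ord('a') = 40
'b': a..z range, 26 + ord('b') − ord('a') = 27

Answer: 37 47 31 24 40 27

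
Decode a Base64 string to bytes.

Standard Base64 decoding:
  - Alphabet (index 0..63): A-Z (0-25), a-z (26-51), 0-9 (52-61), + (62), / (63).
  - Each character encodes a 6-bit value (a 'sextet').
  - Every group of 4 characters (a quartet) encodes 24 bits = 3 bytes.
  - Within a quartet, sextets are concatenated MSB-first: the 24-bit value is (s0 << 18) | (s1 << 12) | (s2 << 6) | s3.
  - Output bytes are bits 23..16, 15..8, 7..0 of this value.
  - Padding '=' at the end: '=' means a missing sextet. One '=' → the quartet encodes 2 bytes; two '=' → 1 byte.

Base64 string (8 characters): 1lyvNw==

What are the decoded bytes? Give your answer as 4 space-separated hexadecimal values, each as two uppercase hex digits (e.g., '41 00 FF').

After char 0 ('1'=53): chars_in_quartet=1 acc=0x35 bytes_emitted=0
After char 1 ('l'=37): chars_in_quartet=2 acc=0xD65 bytes_emitted=0
After char 2 ('y'=50): chars_in_quartet=3 acc=0x35972 bytes_emitted=0
After char 3 ('v'=47): chars_in_quartet=4 acc=0xD65CAF -> emit D6 5C AF, reset; bytes_emitted=3
After char 4 ('N'=13): chars_in_quartet=1 acc=0xD bytes_emitted=3
After char 5 ('w'=48): chars_in_quartet=2 acc=0x370 bytes_emitted=3
Padding '==': partial quartet acc=0x370 -> emit 37; bytes_emitted=4

Answer: D6 5C AF 37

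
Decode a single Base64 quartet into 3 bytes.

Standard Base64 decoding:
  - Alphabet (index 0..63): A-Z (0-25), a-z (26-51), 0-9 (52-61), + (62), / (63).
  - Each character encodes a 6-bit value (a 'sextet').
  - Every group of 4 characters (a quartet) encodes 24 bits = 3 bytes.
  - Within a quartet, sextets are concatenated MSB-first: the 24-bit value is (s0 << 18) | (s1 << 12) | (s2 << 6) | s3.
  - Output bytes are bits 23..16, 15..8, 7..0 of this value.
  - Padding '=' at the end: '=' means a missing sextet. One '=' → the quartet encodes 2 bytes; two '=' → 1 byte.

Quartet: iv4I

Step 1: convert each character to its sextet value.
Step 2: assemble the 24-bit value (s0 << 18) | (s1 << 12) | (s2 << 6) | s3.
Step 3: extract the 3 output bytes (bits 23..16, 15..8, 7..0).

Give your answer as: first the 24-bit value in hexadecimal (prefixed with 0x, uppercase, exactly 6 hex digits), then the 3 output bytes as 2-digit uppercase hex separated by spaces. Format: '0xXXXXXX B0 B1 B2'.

Sextets: i=34, v=47, 4=56, I=8
24-bit: (34<<18) | (47<<12) | (56<<6) | 8
      = 0x880000 | 0x02F000 | 0x000E00 | 0x000008
      = 0x8AFE08
Bytes: (v>>16)&0xFF=8A, (v>>8)&0xFF=FE, v&0xFF=08

Answer: 0x8AFE08 8A FE 08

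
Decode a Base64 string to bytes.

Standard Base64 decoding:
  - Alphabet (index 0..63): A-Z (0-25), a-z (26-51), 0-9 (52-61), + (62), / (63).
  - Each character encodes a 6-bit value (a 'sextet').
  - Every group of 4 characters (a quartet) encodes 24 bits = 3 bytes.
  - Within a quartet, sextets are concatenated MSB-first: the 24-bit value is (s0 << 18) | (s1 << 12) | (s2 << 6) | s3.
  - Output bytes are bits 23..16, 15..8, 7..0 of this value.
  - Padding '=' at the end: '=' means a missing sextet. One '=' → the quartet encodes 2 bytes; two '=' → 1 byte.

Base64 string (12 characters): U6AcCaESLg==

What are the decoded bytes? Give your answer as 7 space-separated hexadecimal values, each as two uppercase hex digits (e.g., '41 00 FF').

After char 0 ('U'=20): chars_in_quartet=1 acc=0x14 bytes_emitted=0
After char 1 ('6'=58): chars_in_quartet=2 acc=0x53A bytes_emitted=0
After char 2 ('A'=0): chars_in_quartet=3 acc=0x14E80 bytes_emitted=0
After char 3 ('c'=28): chars_in_quartet=4 acc=0x53A01C -> emit 53 A0 1C, reset; bytes_emitted=3
After char 4 ('C'=2): chars_in_quartet=1 acc=0x2 bytes_emitted=3
After char 5 ('a'=26): chars_in_quartet=2 acc=0x9A bytes_emitted=3
After char 6 ('E'=4): chars_in_quartet=3 acc=0x2684 bytes_emitted=3
After char 7 ('S'=18): chars_in_quartet=4 acc=0x9A112 -> emit 09 A1 12, reset; bytes_emitted=6
After char 8 ('L'=11): chars_in_quartet=1 acc=0xB bytes_emitted=6
After char 9 ('g'=32): chars_in_quartet=2 acc=0x2E0 bytes_emitted=6
Padding '==': partial quartet acc=0x2E0 -> emit 2E; bytes_emitted=7

Answer: 53 A0 1C 09 A1 12 2E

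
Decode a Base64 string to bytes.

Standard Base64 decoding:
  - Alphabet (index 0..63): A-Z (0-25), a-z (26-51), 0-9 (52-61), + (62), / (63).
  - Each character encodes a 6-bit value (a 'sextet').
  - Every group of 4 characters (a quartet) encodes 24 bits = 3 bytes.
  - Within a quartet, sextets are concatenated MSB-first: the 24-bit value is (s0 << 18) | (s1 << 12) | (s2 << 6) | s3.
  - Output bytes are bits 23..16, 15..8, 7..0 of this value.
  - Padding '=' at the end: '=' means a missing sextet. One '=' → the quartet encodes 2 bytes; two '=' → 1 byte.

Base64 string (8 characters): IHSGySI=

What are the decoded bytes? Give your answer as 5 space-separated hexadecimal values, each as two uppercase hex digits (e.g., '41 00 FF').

Answer: 20 74 86 C9 22

Derivation:
After char 0 ('I'=8): chars_in_quartet=1 acc=0x8 bytes_emitted=0
After char 1 ('H'=7): chars_in_quartet=2 acc=0x207 bytes_emitted=0
After char 2 ('S'=18): chars_in_quartet=3 acc=0x81D2 bytes_emitted=0
After char 3 ('G'=6): chars_in_quartet=4 acc=0x207486 -> emit 20 74 86, reset; bytes_emitted=3
After char 4 ('y'=50): chars_in_quartet=1 acc=0x32 bytes_emitted=3
After char 5 ('S'=18): chars_in_quartet=2 acc=0xC92 bytes_emitted=3
After char 6 ('I'=8): chars_in_quartet=3 acc=0x32488 bytes_emitted=3
Padding '=': partial quartet acc=0x32488 -> emit C9 22; bytes_emitted=5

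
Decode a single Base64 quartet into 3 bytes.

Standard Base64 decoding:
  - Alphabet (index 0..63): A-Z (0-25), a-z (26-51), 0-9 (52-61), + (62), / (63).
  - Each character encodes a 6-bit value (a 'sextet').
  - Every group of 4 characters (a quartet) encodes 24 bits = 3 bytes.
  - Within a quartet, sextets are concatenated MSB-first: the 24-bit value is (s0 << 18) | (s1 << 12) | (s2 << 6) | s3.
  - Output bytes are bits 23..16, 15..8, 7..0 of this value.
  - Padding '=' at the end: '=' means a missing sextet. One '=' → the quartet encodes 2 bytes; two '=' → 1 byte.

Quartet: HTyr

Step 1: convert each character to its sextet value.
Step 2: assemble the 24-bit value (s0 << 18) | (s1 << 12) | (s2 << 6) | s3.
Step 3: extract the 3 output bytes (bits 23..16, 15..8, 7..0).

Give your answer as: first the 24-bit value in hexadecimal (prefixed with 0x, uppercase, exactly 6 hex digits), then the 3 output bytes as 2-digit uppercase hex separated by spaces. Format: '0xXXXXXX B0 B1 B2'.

Sextets: H=7, T=19, y=50, r=43
24-bit: (7<<18) | (19<<12) | (50<<6) | 43
      = 0x1C0000 | 0x013000 | 0x000C80 | 0x00002B
      = 0x1D3CAB
Bytes: (v>>16)&0xFF=1D, (v>>8)&0xFF=3C, v&0xFF=AB

Answer: 0x1D3CAB 1D 3C AB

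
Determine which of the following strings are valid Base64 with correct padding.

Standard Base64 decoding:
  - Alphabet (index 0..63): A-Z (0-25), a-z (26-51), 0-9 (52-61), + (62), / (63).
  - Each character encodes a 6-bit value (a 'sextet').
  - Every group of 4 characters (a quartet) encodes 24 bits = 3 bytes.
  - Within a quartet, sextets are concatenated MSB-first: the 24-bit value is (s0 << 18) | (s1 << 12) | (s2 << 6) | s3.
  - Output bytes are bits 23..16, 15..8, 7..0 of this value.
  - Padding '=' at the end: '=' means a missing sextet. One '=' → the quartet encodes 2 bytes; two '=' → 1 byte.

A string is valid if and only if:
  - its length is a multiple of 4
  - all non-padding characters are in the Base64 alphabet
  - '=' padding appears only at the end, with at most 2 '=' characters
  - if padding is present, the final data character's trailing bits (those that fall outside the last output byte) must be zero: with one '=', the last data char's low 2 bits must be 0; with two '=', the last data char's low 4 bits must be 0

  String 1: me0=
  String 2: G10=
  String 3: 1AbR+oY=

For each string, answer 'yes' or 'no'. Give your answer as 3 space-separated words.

String 1: 'me0=' → valid
String 2: 'G10=' → valid
String 3: '1AbR+oY=' → valid

Answer: yes yes yes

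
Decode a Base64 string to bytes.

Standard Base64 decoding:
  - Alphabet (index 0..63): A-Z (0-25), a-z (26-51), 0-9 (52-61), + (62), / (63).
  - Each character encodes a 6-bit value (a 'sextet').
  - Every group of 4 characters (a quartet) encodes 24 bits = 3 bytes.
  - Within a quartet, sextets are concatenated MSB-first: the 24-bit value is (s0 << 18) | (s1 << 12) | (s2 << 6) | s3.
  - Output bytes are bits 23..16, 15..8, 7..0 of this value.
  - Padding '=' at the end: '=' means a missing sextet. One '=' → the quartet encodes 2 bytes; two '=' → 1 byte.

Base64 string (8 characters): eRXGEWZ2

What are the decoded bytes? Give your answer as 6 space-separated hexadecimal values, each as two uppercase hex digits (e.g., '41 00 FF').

Answer: 79 15 C6 11 66 76

Derivation:
After char 0 ('e'=30): chars_in_quartet=1 acc=0x1E bytes_emitted=0
After char 1 ('R'=17): chars_in_quartet=2 acc=0x791 bytes_emitted=0
After char 2 ('X'=23): chars_in_quartet=3 acc=0x1E457 bytes_emitted=0
After char 3 ('G'=6): chars_in_quartet=4 acc=0x7915C6 -> emit 79 15 C6, reset; bytes_emitted=3
After char 4 ('E'=4): chars_in_quartet=1 acc=0x4 bytes_emitted=3
After char 5 ('W'=22): chars_in_quartet=2 acc=0x116 bytes_emitted=3
After char 6 ('Z'=25): chars_in_quartet=3 acc=0x4599 bytes_emitted=3
After char 7 ('2'=54): chars_in_quartet=4 acc=0x116676 -> emit 11 66 76, reset; bytes_emitted=6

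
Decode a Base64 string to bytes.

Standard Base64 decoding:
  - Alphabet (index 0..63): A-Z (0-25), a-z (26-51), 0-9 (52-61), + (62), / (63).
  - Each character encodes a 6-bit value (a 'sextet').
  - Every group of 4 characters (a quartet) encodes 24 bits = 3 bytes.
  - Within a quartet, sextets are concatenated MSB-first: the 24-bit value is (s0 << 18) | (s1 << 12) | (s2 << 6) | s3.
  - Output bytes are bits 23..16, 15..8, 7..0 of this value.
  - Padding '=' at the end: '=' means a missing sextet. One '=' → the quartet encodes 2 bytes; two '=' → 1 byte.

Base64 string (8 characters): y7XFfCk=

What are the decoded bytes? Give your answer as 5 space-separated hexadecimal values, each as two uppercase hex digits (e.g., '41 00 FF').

After char 0 ('y'=50): chars_in_quartet=1 acc=0x32 bytes_emitted=0
After char 1 ('7'=59): chars_in_quartet=2 acc=0xCBB bytes_emitted=0
After char 2 ('X'=23): chars_in_quartet=3 acc=0x32ED7 bytes_emitted=0
After char 3 ('F'=5): chars_in_quartet=4 acc=0xCBB5C5 -> emit CB B5 C5, reset; bytes_emitted=3
After char 4 ('f'=31): chars_in_quartet=1 acc=0x1F bytes_emitted=3
After char 5 ('C'=2): chars_in_quartet=2 acc=0x7C2 bytes_emitted=3
After char 6 ('k'=36): chars_in_quartet=3 acc=0x1F0A4 bytes_emitted=3
Padding '=': partial quartet acc=0x1F0A4 -> emit 7C 29; bytes_emitted=5

Answer: CB B5 C5 7C 29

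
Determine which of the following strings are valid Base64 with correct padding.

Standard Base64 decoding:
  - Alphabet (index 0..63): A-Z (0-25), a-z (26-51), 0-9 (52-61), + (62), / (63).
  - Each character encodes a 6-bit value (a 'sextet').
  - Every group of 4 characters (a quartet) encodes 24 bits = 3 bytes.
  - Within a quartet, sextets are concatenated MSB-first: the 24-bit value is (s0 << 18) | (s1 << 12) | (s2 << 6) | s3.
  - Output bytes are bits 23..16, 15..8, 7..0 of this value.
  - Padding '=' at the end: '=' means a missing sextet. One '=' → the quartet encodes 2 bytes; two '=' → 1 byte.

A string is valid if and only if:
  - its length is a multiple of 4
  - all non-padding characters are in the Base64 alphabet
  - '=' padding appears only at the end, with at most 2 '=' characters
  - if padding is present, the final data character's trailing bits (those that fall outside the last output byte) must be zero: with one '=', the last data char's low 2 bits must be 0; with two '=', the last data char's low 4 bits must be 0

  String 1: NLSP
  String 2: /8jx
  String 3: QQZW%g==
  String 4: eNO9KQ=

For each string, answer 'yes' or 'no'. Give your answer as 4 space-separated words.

Answer: yes yes no no

Derivation:
String 1: 'NLSP' → valid
String 2: '/8jx' → valid
String 3: 'QQZW%g==' → invalid (bad char(s): ['%'])
String 4: 'eNO9KQ=' → invalid (len=7 not mult of 4)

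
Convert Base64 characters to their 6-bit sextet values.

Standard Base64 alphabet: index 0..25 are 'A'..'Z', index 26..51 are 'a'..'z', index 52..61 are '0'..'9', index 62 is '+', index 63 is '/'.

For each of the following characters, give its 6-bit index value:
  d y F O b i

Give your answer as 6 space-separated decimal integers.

'd': a..z range, 26 + ord('d') − ord('a') = 29
'y': a..z range, 26 + ord('y') − ord('a') = 50
'F': A..Z range, ord('F') − ord('A') = 5
'O': A..Z range, ord('O') − ord('A') = 14
'b': a..z range, 26 + ord('b') − ord('a') = 27
'i': a..z range, 26 + ord('i') − ord('a') = 34

Answer: 29 50 5 14 27 34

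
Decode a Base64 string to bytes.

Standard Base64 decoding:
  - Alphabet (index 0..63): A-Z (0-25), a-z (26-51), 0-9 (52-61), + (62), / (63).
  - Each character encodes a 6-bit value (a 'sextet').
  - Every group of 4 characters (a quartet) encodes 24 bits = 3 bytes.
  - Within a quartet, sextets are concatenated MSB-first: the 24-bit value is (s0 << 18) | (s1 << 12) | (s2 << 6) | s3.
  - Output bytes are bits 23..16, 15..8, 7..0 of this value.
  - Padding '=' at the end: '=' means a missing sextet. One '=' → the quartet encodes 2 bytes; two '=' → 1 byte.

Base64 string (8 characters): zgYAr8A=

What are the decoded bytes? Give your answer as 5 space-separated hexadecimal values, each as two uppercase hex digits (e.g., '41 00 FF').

After char 0 ('z'=51): chars_in_quartet=1 acc=0x33 bytes_emitted=0
After char 1 ('g'=32): chars_in_quartet=2 acc=0xCE0 bytes_emitted=0
After char 2 ('Y'=24): chars_in_quartet=3 acc=0x33818 bytes_emitted=0
After char 3 ('A'=0): chars_in_quartet=4 acc=0xCE0600 -> emit CE 06 00, reset; bytes_emitted=3
After char 4 ('r'=43): chars_in_quartet=1 acc=0x2B bytes_emitted=3
After char 5 ('8'=60): chars_in_quartet=2 acc=0xAFC bytes_emitted=3
After char 6 ('A'=0): chars_in_quartet=3 acc=0x2BF00 bytes_emitted=3
Padding '=': partial quartet acc=0x2BF00 -> emit AF C0; bytes_emitted=5

Answer: CE 06 00 AF C0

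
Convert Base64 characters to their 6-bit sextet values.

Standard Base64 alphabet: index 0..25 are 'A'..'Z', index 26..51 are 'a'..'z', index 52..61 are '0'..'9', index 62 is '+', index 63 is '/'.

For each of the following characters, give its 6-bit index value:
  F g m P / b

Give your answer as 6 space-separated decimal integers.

Answer: 5 32 38 15 63 27

Derivation:
'F': A..Z range, ord('F') − ord('A') = 5
'g': a..z range, 26 + ord('g') − ord('a') = 32
'm': a..z range, 26 + ord('m') − ord('a') = 38
'P': A..Z range, ord('P') − ord('A') = 15
'/': index 63
'b': a..z range, 26 + ord('b') − ord('a') = 27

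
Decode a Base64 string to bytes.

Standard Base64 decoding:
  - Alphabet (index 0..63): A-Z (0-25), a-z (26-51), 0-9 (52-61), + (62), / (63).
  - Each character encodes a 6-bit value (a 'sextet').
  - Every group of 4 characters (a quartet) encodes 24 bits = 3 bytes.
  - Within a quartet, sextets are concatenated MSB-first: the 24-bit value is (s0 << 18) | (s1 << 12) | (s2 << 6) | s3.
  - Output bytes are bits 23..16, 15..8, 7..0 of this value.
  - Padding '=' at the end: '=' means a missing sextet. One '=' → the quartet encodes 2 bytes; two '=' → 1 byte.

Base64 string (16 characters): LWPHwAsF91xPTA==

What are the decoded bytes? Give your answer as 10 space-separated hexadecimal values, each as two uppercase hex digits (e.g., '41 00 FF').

Answer: 2D 63 C7 C0 0B 05 F7 5C 4F 4C

Derivation:
After char 0 ('L'=11): chars_in_quartet=1 acc=0xB bytes_emitted=0
After char 1 ('W'=22): chars_in_quartet=2 acc=0x2D6 bytes_emitted=0
After char 2 ('P'=15): chars_in_quartet=3 acc=0xB58F bytes_emitted=0
After char 3 ('H'=7): chars_in_quartet=4 acc=0x2D63C7 -> emit 2D 63 C7, reset; bytes_emitted=3
After char 4 ('w'=48): chars_in_quartet=1 acc=0x30 bytes_emitted=3
After char 5 ('A'=0): chars_in_quartet=2 acc=0xC00 bytes_emitted=3
After char 6 ('s'=44): chars_in_quartet=3 acc=0x3002C bytes_emitted=3
After char 7 ('F'=5): chars_in_quartet=4 acc=0xC00B05 -> emit C0 0B 05, reset; bytes_emitted=6
After char 8 ('9'=61): chars_in_quartet=1 acc=0x3D bytes_emitted=6
After char 9 ('1'=53): chars_in_quartet=2 acc=0xF75 bytes_emitted=6
After char 10 ('x'=49): chars_in_quartet=3 acc=0x3DD71 bytes_emitted=6
After char 11 ('P'=15): chars_in_quartet=4 acc=0xF75C4F -> emit F7 5C 4F, reset; bytes_emitted=9
After char 12 ('T'=19): chars_in_quartet=1 acc=0x13 bytes_emitted=9
After char 13 ('A'=0): chars_in_quartet=2 acc=0x4C0 bytes_emitted=9
Padding '==': partial quartet acc=0x4C0 -> emit 4C; bytes_emitted=10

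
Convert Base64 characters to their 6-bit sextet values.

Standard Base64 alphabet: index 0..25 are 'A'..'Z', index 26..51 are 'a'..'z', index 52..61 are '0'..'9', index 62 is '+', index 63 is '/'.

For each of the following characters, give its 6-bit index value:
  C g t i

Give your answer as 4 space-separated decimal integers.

Answer: 2 32 45 34

Derivation:
'C': A..Z range, ord('C') − ord('A') = 2
'g': a..z range, 26 + ord('g') − ord('a') = 32
't': a..z range, 26 + ord('t') − ord('a') = 45
'i': a..z range, 26 + ord('i') − ord('a') = 34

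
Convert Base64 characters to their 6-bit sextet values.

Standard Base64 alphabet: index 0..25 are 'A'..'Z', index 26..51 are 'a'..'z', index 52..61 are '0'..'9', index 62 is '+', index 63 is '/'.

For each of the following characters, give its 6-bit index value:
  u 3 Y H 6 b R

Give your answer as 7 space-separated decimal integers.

Answer: 46 55 24 7 58 27 17

Derivation:
'u': a..z range, 26 + ord('u') − ord('a') = 46
'3': 0..9 range, 52 + ord('3') − ord('0') = 55
'Y': A..Z range, ord('Y') − ord('A') = 24
'H': A..Z range, ord('H') − ord('A') = 7
'6': 0..9 range, 52 + ord('6') − ord('0') = 58
'b': a..z range, 26 + ord('b') − ord('a') = 27
'R': A..Z range, ord('R') − ord('A') = 17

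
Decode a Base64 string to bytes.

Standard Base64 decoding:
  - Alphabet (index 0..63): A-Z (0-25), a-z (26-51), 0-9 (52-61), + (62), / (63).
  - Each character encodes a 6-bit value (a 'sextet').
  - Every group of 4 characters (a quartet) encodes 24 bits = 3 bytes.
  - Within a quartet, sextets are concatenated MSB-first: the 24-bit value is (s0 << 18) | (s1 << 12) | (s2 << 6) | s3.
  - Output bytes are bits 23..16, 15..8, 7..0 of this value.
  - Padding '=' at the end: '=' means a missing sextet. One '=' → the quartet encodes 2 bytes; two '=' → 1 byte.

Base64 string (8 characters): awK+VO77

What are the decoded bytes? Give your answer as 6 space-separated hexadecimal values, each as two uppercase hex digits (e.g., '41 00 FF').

Answer: 6B 02 BE 54 EE FB

Derivation:
After char 0 ('a'=26): chars_in_quartet=1 acc=0x1A bytes_emitted=0
After char 1 ('w'=48): chars_in_quartet=2 acc=0x6B0 bytes_emitted=0
After char 2 ('K'=10): chars_in_quartet=3 acc=0x1AC0A bytes_emitted=0
After char 3 ('+'=62): chars_in_quartet=4 acc=0x6B02BE -> emit 6B 02 BE, reset; bytes_emitted=3
After char 4 ('V'=21): chars_in_quartet=1 acc=0x15 bytes_emitted=3
After char 5 ('O'=14): chars_in_quartet=2 acc=0x54E bytes_emitted=3
After char 6 ('7'=59): chars_in_quartet=3 acc=0x153BB bytes_emitted=3
After char 7 ('7'=59): chars_in_quartet=4 acc=0x54EEFB -> emit 54 EE FB, reset; bytes_emitted=6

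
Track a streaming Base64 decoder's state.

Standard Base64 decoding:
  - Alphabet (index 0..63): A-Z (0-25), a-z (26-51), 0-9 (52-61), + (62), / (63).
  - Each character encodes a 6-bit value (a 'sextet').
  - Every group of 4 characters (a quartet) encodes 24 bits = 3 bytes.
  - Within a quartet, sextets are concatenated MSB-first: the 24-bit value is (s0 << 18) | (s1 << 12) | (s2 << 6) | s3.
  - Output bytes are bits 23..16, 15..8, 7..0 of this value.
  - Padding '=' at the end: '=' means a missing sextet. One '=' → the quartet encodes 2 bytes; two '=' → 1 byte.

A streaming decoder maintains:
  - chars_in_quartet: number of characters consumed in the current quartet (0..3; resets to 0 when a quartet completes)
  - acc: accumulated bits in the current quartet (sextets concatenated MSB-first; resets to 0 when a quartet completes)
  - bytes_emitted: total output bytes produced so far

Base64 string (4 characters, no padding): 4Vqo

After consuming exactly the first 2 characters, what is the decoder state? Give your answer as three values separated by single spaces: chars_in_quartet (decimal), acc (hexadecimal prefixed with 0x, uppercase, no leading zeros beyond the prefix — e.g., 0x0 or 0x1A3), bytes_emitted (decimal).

After char 0 ('4'=56): chars_in_quartet=1 acc=0x38 bytes_emitted=0
After char 1 ('V'=21): chars_in_quartet=2 acc=0xE15 bytes_emitted=0

Answer: 2 0xE15 0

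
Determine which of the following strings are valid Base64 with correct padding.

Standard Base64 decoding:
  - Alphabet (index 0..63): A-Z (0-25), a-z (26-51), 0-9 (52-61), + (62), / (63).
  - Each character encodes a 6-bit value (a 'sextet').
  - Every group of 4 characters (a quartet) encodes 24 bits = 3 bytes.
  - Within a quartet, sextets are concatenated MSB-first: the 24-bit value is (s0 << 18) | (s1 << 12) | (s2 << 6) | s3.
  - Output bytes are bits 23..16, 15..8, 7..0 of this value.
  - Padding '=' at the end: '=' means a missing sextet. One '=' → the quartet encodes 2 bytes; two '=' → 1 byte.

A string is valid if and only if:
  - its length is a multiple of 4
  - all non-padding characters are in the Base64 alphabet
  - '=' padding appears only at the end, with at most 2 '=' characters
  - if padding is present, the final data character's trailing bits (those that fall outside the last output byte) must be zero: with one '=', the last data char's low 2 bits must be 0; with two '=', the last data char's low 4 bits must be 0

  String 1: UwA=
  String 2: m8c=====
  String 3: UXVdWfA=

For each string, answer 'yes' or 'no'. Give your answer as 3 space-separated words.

String 1: 'UwA=' → valid
String 2: 'm8c=====' → invalid (5 pad chars (max 2))
String 3: 'UXVdWfA=' → valid

Answer: yes no yes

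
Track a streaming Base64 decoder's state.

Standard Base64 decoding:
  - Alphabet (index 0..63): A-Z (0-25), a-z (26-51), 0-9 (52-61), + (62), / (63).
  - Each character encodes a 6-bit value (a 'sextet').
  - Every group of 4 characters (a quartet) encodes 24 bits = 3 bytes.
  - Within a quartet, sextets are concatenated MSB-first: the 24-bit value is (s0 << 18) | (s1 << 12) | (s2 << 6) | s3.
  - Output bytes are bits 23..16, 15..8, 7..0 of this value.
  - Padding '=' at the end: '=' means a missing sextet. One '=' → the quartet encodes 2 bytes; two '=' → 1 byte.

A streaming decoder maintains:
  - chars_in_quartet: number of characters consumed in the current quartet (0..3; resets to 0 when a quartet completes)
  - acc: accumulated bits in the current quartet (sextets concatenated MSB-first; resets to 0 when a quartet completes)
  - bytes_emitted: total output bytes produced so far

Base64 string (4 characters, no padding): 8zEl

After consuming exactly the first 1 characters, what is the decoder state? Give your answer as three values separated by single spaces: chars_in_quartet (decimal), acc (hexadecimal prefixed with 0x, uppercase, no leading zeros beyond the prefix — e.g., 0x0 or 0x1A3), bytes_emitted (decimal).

After char 0 ('8'=60): chars_in_quartet=1 acc=0x3C bytes_emitted=0

Answer: 1 0x3C 0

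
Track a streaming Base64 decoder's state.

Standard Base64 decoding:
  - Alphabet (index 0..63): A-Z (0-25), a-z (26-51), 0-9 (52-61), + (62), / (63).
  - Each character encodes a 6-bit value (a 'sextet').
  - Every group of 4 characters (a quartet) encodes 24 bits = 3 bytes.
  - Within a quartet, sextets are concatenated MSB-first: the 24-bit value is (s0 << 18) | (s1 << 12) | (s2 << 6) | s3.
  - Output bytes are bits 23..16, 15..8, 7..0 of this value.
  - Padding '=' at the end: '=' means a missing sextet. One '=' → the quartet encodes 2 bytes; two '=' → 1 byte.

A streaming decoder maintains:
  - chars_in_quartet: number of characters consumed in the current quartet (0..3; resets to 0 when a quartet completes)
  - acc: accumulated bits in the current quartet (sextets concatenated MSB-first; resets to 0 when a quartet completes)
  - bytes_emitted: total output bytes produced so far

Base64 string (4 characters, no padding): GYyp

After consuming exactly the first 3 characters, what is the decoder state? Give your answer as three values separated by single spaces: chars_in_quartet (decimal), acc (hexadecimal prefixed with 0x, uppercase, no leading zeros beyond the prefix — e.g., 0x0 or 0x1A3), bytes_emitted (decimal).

Answer: 3 0x6632 0

Derivation:
After char 0 ('G'=6): chars_in_quartet=1 acc=0x6 bytes_emitted=0
After char 1 ('Y'=24): chars_in_quartet=2 acc=0x198 bytes_emitted=0
After char 2 ('y'=50): chars_in_quartet=3 acc=0x6632 bytes_emitted=0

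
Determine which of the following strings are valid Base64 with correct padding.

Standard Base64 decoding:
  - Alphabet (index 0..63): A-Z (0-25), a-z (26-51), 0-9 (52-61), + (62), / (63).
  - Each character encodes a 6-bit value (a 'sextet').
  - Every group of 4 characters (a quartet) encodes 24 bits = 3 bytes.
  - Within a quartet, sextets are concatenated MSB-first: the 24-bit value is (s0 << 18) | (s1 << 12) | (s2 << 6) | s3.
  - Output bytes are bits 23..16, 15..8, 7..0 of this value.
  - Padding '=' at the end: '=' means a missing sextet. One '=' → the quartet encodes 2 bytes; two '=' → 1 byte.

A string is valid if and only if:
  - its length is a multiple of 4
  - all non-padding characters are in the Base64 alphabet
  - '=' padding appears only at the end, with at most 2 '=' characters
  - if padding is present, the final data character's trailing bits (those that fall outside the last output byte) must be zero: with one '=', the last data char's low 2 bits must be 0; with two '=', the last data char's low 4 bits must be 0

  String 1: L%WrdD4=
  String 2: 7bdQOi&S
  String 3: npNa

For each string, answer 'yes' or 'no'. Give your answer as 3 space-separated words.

String 1: 'L%WrdD4=' → invalid (bad char(s): ['%'])
String 2: '7bdQOi&S' → invalid (bad char(s): ['&'])
String 3: 'npNa' → valid

Answer: no no yes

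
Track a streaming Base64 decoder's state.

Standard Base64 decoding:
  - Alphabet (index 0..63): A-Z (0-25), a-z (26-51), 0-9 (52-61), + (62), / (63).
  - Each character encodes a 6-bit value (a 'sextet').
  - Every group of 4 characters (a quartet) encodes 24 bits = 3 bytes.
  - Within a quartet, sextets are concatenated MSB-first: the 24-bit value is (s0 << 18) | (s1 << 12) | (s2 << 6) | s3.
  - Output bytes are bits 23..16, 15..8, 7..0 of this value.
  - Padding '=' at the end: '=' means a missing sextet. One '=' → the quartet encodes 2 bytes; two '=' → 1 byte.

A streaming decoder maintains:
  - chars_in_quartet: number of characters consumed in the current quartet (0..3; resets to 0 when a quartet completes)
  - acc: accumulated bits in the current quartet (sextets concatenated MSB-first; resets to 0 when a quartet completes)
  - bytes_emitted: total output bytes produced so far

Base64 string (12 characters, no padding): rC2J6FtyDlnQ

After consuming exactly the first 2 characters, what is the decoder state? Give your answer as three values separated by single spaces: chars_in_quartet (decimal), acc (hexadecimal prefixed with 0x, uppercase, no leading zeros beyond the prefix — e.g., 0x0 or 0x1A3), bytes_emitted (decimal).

Answer: 2 0xAC2 0

Derivation:
After char 0 ('r'=43): chars_in_quartet=1 acc=0x2B bytes_emitted=0
After char 1 ('C'=2): chars_in_quartet=2 acc=0xAC2 bytes_emitted=0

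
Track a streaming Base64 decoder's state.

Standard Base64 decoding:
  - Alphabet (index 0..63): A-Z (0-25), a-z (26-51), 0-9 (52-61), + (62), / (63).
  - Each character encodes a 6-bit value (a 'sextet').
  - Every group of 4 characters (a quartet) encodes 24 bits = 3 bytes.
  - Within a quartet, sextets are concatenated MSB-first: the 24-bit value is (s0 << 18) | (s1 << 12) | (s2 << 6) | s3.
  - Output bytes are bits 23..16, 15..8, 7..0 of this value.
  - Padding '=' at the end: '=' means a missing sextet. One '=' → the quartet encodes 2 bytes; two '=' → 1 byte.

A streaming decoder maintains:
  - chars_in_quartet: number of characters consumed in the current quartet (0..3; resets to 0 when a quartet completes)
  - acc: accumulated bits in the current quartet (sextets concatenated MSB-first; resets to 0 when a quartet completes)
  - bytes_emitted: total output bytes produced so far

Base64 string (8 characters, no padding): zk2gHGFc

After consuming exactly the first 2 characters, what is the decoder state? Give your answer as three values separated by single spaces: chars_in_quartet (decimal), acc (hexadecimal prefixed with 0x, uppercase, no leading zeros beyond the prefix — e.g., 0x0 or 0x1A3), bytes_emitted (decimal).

Answer: 2 0xCE4 0

Derivation:
After char 0 ('z'=51): chars_in_quartet=1 acc=0x33 bytes_emitted=0
After char 1 ('k'=36): chars_in_quartet=2 acc=0xCE4 bytes_emitted=0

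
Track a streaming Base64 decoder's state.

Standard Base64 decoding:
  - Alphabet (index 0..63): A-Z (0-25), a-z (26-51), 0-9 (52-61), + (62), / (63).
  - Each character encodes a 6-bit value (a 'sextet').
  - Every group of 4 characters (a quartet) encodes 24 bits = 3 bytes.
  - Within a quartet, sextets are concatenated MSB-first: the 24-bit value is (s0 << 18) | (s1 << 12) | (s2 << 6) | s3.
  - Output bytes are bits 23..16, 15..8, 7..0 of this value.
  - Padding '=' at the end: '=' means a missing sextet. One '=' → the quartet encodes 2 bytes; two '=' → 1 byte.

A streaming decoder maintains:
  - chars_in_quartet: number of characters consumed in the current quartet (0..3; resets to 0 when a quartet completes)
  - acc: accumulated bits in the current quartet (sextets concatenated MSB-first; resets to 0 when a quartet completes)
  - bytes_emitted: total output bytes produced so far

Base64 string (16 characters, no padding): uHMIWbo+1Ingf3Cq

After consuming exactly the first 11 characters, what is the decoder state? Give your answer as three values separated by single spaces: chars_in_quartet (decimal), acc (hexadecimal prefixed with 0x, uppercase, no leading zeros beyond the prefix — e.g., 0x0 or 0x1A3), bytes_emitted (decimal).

After char 0 ('u'=46): chars_in_quartet=1 acc=0x2E bytes_emitted=0
After char 1 ('H'=7): chars_in_quartet=2 acc=0xB87 bytes_emitted=0
After char 2 ('M'=12): chars_in_quartet=3 acc=0x2E1CC bytes_emitted=0
After char 3 ('I'=8): chars_in_quartet=4 acc=0xB87308 -> emit B8 73 08, reset; bytes_emitted=3
After char 4 ('W'=22): chars_in_quartet=1 acc=0x16 bytes_emitted=3
After char 5 ('b'=27): chars_in_quartet=2 acc=0x59B bytes_emitted=3
After char 6 ('o'=40): chars_in_quartet=3 acc=0x166E8 bytes_emitted=3
After char 7 ('+'=62): chars_in_quartet=4 acc=0x59BA3E -> emit 59 BA 3E, reset; bytes_emitted=6
After char 8 ('1'=53): chars_in_quartet=1 acc=0x35 bytes_emitted=6
After char 9 ('I'=8): chars_in_quartet=2 acc=0xD48 bytes_emitted=6
After char 10 ('n'=39): chars_in_quartet=3 acc=0x35227 bytes_emitted=6

Answer: 3 0x35227 6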